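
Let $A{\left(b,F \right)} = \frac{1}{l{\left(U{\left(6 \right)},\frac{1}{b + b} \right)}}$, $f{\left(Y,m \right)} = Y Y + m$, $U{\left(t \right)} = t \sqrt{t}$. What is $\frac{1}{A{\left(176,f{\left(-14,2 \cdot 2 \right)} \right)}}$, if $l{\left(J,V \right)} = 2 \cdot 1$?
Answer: $2$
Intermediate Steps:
$U{\left(t \right)} = t^{\frac{3}{2}}$
$l{\left(J,V \right)} = 2$
$f{\left(Y,m \right)} = m + Y^{2}$ ($f{\left(Y,m \right)} = Y^{2} + m = m + Y^{2}$)
$A{\left(b,F \right)} = \frac{1}{2}$
$\frac{1}{A{\left(176,f{\left(-14,2 \cdot 2 \right)} \right)}} = \frac{1}{\frac{1}{2}} = 2$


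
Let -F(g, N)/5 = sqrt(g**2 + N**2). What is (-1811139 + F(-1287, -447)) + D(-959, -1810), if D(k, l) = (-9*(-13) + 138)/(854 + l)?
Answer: -1731449139/956 - 15*sqrt(206242) ≈ -1.8180e+6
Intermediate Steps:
D(k, l) = 255/(854 + l) (D(k, l) = (117 + 138)/(854 + l) = 255/(854 + l))
F(g, N) = -5*sqrt(N**2 + g**2) (F(g, N) = -5*sqrt(g**2 + N**2) = -5*sqrt(N**2 + g**2))
(-1811139 + F(-1287, -447)) + D(-959, -1810) = (-1811139 - 5*sqrt((-447)**2 + (-1287)**2)) + 255/(854 - 1810) = (-1811139 - 5*sqrt(199809 + 1656369)) + 255/(-956) = (-1811139 - 15*sqrt(206242)) + 255*(-1/956) = (-1811139 - 15*sqrt(206242)) - 255/956 = -1731449139/956 - 15*sqrt(206242)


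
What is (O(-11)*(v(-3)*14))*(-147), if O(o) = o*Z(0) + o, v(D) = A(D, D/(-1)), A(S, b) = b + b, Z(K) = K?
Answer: 135828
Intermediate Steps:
A(S, b) = 2*b
v(D) = -2*D (v(D) = 2*(D/(-1)) = 2*(D*(-1)) = 2*(-D) = -2*D)
O(o) = o (O(o) = o*0 + o = 0 + o = o)
(O(-11)*(v(-3)*14))*(-147) = -11*(-2*(-3))*14*(-147) = -66*14*(-147) = -11*84*(-147) = -924*(-147) = 135828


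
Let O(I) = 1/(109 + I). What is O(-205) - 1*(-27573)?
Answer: 2647007/96 ≈ 27573.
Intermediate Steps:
O(-205) - 1*(-27573) = 1/(109 - 205) - 1*(-27573) = 1/(-96) + 27573 = -1/96 + 27573 = 2647007/96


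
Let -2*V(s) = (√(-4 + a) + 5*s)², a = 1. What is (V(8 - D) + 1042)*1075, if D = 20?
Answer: -1626475/2 + 64500*I*√3 ≈ -8.1324e+5 + 1.1172e+5*I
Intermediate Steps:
V(s) = -(5*s + I*√3)²/2 (V(s) = -(√(-4 + 1) + 5*s)²/2 = -(√(-3) + 5*s)²/2 = -(I*√3 + 5*s)²/2 = -(5*s + I*√3)²/2)
(V(8 - D) + 1042)*1075 = (-(5*(8 - 1*20) + I*√3)²/2 + 1042)*1075 = (-(5*(8 - 20) + I*√3)²/2 + 1042)*1075 = (-(5*(-12) + I*√3)²/2 + 1042)*1075 = (-(-60 + I*√3)²/2 + 1042)*1075 = (1042 - (-60 + I*√3)²/2)*1075 = 1120150 - 1075*(-60 + I*√3)²/2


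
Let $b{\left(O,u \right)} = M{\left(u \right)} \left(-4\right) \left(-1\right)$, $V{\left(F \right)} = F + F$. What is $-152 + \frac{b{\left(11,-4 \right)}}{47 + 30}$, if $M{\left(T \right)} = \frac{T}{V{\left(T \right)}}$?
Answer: $- \frac{11702}{77} \approx -151.97$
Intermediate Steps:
$V{\left(F \right)} = 2 F$
$M{\left(T \right)} = \frac{1}{2}$ ($M{\left(T \right)} = \frac{T}{2 T} = T \frac{1}{2 T} = \frac{1}{2}$)
$b{\left(O,u \right)} = 2$ ($b{\left(O,u \right)} = \frac{1}{2} \left(-4\right) \left(-1\right) = \left(-2\right) \left(-1\right) = 2$)
$-152 + \frac{b{\left(11,-4 \right)}}{47 + 30} = -152 + \frac{1}{47 + 30} \cdot 2 = -152 + \frac{1}{77} \cdot 2 = -152 + \frac{2}{77} = - \frac{11702}{77}$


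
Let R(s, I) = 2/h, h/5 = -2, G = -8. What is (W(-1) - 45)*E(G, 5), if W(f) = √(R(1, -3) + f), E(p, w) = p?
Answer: 360 - 8*I*√30/5 ≈ 360.0 - 8.7636*I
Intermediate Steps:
h = -10 (h = 5*(-2) = -10)
R(s, I) = -⅕ (R(s, I) = 2/(-10) = 2*(-⅒) = -⅕)
W(f) = √(-⅕ + f)
(W(-1) - 45)*E(G, 5) = (√(-5 + 25*(-1))/5 - 45)*(-8) = (√(-5 - 25)/5 - 45)*(-8) = (√(-30)/5 - 45)*(-8) = ((I*√30)/5 - 45)*(-8) = (I*√30/5 - 45)*(-8) = (-45 + I*√30/5)*(-8) = 360 - 8*I*√30/5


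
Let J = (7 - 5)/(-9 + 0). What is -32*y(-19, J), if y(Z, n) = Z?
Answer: 608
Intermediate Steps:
J = -2/9 (J = 2/(-9) = 2*(-1/9) = -2/9 ≈ -0.22222)
-32*y(-19, J) = -32*(-19) = 608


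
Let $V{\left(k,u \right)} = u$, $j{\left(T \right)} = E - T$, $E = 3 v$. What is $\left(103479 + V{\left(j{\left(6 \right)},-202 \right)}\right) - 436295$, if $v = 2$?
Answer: $-333018$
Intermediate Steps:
$E = 6$ ($E = 3 \cdot 2 = 6$)
$j{\left(T \right)} = 6 - T$
$\left(103479 + V{\left(j{\left(6 \right)},-202 \right)}\right) - 436295 = \left(103479 - 202\right) - 436295 = 103277 - 436295 = -333018$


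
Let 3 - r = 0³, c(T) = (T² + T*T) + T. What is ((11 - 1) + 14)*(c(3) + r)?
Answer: 576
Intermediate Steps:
c(T) = T + 2*T² (c(T) = (T² + T²) + T = 2*T² + T = T + 2*T²)
r = 3 (r = 3 - 1*0³ = 3 - 1*0 = 3 + 0 = 3)
((11 - 1) + 14)*(c(3) + r) = ((11 - 1) + 14)*(3*(1 + 2*3) + 3) = (10 + 14)*(3*(1 + 6) + 3) = 24*(3*7 + 3) = 24*(21 + 3) = 24*24 = 576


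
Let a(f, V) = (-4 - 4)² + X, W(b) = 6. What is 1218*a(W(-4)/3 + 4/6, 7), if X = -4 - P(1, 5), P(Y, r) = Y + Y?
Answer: 70644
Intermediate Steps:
P(Y, r) = 2*Y
X = -6 (X = -4 - 2 = -6)
a(f, V) = 58 (a(f, V) = (-4 - 4)² - 6 = (-8)² - 6 = 64 - 6 = 58)
1218*a(W(-4)/3 + 4/6, 7) = 1218*58 = 70644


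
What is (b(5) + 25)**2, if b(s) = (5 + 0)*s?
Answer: 2500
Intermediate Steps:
b(s) = 5*s
(b(5) + 25)**2 = (5*5 + 25)**2 = (25 + 25)**2 = 50**2 = 2500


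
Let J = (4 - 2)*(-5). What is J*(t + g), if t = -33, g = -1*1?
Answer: 340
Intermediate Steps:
J = -10 (J = 2*(-5) = -10)
g = -1
J*(t + g) = -10*(-33 - 1) = -10*(-34) = 340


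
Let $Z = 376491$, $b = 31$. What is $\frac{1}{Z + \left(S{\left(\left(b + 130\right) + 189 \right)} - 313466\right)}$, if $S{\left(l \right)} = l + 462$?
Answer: $\frac{1}{63837} \approx 1.5665 \cdot 10^{-5}$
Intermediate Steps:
$S{\left(l \right)} = 462 + l$
$\frac{1}{Z + \left(S{\left(\left(b + 130\right) + 189 \right)} - 313466\right)} = \frac{1}{376491 + \left(\left(462 + \left(\left(31 + 130\right) + 189\right)\right) - 313466\right)} = \frac{1}{376491 + \left(\left(462 + \left(161 + 189\right)\right) - 313466\right)} = \frac{1}{376491 + \left(\left(462 + 350\right) - 313466\right)} = \frac{1}{376491 + \left(812 - 313466\right)} = \frac{1}{376491 - 312654} = \frac{1}{63837}$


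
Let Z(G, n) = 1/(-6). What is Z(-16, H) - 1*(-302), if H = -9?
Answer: 1811/6 ≈ 301.83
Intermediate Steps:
Z(G, n) = -⅙
Z(-16, H) - 1*(-302) = -⅙ - 1*(-302) = -⅙ + 302 = 1811/6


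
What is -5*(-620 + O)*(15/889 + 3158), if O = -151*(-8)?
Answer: -1179140340/127 ≈ -9.2846e+6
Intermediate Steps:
O = 1208
-5*(-620 + O)*(15/889 + 3158) = -5*(-620 + 1208)*(15/889 + 3158) = -2940*(15*(1/889) + 3158) = -2940*(15/889 + 3158) = -2940*2807477/889 = -5*235828068/127 = -1179140340/127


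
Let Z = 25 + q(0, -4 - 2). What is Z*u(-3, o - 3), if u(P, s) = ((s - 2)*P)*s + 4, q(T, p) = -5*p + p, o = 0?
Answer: -2009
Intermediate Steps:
q(T, p) = -4*p
u(P, s) = 4 + P*s*(-2 + s) (u(P, s) = ((-2 + s)*P)*s + 4 = (P*(-2 + s))*s + 4 = P*s*(-2 + s) + 4 = 4 + P*s*(-2 + s))
Z = 49 (Z = 25 - 4*(-4 - 2) = 25 - 4*(-6) = 25 + 24 = 49)
Z*u(-3, o - 3) = 49*(4 - 3*(0 - 3)² - 2*(-3)*(0 - 3)) = 49*(4 - 3*(-3)² - 2*(-3)*(-3)) = 49*(4 - 3*9 - 18) = 49*(4 - 27 - 18) = 49*(-41) = -2009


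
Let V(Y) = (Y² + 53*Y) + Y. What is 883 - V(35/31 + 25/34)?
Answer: 865237663/1110916 ≈ 778.85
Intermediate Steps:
V(Y) = Y² + 54*Y
883 - V(35/31 + 25/34) = 883 - (35/31 + 25/34)*(54 + (35/31 + 25/34)) = 883 - 1965*(54 + 1965/1054)/1054 = 883 - 1965*58881/(1054*1054) = 883 - 1*115701165/1110916 = 883 - 115701165/1110916 = 865237663/1110916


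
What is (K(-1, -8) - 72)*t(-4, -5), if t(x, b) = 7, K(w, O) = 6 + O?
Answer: -518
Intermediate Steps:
(K(-1, -8) - 72)*t(-4, -5) = ((6 - 8) - 72)*7 = (-2 - 72)*7 = -74*7 = -518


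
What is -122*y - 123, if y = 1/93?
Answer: -11561/93 ≈ -124.31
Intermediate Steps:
y = 1/93 ≈ 0.010753
-122*y - 123 = -122*1/93 - 123 = -122/93 - 123 = -11561/93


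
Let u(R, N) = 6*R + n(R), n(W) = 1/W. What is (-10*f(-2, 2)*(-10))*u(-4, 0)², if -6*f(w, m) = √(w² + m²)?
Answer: -235225*√2/12 ≈ -27722.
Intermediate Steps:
u(R, N) = 1/R + 6*R (u(R, N) = 6*R + 1/R = 1/R + 6*R)
f(w, m) = -√(m² + w²)/6 (f(w, m) = -√(w² + m²)/6 = -√(m² + w²)/6)
(-10*f(-2, 2)*(-10))*u(-4, 0)² = (-(-5)*√(2² + (-2)²)/3*(-10))*(1/(-4) + 6*(-4))² = (-(-5)*√(4 + 4)/3*(-10))*(-¼ - 24)² = (-(-5)*√8/3*(-10))*(-97/4)² = (-(-5)*2*√2/3*(-10))*(9409/16) = (-(-10)*√2/3*(-10))*(9409/16) = ((10*√2/3)*(-10))*(9409/16) = -100*√2/3*(9409/16) = -235225*√2/12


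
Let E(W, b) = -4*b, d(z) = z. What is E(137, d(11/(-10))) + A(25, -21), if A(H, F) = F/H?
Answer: 89/25 ≈ 3.5600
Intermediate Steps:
E(137, d(11/(-10))) + A(25, -21) = -44/(-10) - 21/25 = -44*(-1)/10 - 21*1/25 = -4*(-11/10) - 21/25 = 22/5 - 21/25 = 89/25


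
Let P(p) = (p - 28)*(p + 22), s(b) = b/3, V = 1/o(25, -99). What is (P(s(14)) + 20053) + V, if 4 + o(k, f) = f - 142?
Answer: 42844856/2205 ≈ 19431.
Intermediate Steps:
o(k, f) = -146 + f (o(k, f) = -4 + (f - 142) = -4 + (-142 + f) = -146 + f)
V = -1/245 (V = 1/(-146 - 99) = 1/(-245) = -1/245 ≈ -0.0040816)
s(b) = b/3 (s(b) = b*(1/3) = b/3)
P(p) = (-28 + p)*(22 + p)
(P(s(14)) + 20053) + V = ((-616 + ((1/3)*14)**2 - 2*14) + 20053) - 1/245 = ((-616 + (14/3)**2 - 6*14/3) + 20053) - 1/245 = ((-616 + 196/9 - 28) + 20053) - 1/245 = (-5600/9 + 20053) - 1/245 = 174877/9 - 1/245 = 42844856/2205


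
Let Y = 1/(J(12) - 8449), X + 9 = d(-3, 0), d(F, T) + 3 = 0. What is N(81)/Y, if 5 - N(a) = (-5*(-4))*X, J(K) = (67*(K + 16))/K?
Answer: -6095110/3 ≈ -2.0317e+6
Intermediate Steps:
d(F, T) = -3 (d(F, T) = -3 + 0 = -3)
X = -12 (X = -9 - 3 = -12)
J(K) = (1072 + 67*K)/K (J(K) = (67*(16 + K))/K = (1072 + 67*K)/K)
N(a) = 245 (N(a) = 5 - (-5*(-4))*(-12) = 5 - 20*(-12) = 5 - 1*(-240) = 5 + 240 = 245)
Y = -3/24878 (Y = 1/((67 + 1072/12) - 8449) = 1/((67 + 1072*(1/12)) - 8449) = 1/((67 + 268/3) - 8449) = 1/(469/3 - 8449) = 1/(-24878/3) = -3/24878 ≈ -0.00012059)
N(81)/Y = 245/(-3/24878) = 245*(-24878/3) = -6095110/3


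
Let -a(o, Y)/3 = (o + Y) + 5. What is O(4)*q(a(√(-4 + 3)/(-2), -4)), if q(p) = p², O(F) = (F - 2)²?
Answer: 27 - 36*I ≈ 27.0 - 36.0*I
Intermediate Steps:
O(F) = (-2 + F)²
a(o, Y) = -15 - 3*Y - 3*o (a(o, Y) = -3*((o + Y) + 5) = -3*((Y + o) + 5) = -3*(5 + Y + o) = -15 - 3*Y - 3*o)
O(4)*q(a(√(-4 + 3)/(-2), -4)) = (-2 + 4)²*(-15 - 3*(-4) - 3*√(-4 + 3)/(-2))² = 2²*(-15 + 12 - 3*√(-1)*(-1)/2)² = 4*(-15 + 12 - 3*I*(-1)/2)² = 4*(-15 + 12 - (-3)*I/2)² = 4*(-15 + 12 + 3*I/2)² = 4*(-3 + 3*I/2)²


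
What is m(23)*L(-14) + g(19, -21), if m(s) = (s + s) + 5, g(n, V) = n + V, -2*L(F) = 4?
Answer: -104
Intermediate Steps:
L(F) = -2 (L(F) = -1/2*4 = -2)
g(n, V) = V + n
m(s) = 5 + 2*s (m(s) = 2*s + 5 = 5 + 2*s)
m(23)*L(-14) + g(19, -21) = (5 + 2*23)*(-2) + (-21 + 19) = (5 + 46)*(-2) - 2 = 51*(-2) - 2 = -102 - 2 = -104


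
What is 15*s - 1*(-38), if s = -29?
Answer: -397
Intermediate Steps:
15*s - 1*(-38) = 15*(-29) - 1*(-38) = -435 + 38 = -397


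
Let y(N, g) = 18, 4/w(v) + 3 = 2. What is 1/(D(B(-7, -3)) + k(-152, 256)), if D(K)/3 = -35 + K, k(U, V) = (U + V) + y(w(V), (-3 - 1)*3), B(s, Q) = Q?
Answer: ⅛ ≈ 0.12500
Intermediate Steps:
w(v) = -4 (w(v) = 4/(-3 + 2) = 4/(-1) = 4*(-1) = -4)
k(U, V) = 18 + U + V (k(U, V) = (U + V) + 18 = 18 + U + V)
D(K) = -105 + 3*K (D(K) = 3*(-35 + K) = -105 + 3*K)
1/(D(B(-7, -3)) + k(-152, 256)) = 1/((-105 + 3*(-3)) + (18 - 152 + 256)) = 1/((-105 - 9) + 122) = 1/(-114 + 122) = 1/8 = ⅛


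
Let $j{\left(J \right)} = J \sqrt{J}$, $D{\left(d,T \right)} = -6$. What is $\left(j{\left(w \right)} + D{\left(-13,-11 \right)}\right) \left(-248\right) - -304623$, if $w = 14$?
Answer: $306111 - 3472 \sqrt{14} \approx 2.9312 \cdot 10^{5}$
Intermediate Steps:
$j{\left(J \right)} = J^{\frac{3}{2}}$
$\left(j{\left(w \right)} + D{\left(-13,-11 \right)}\right) \left(-248\right) - -304623 = \left(14^{\frac{3}{2}} - 6\right) \left(-248\right) - -304623 = \left(14 \sqrt{14} - 6\right) \left(-248\right) + 304623 = \left(-6 + 14 \sqrt{14}\right) \left(-248\right) + 304623 = \left(1488 - 3472 \sqrt{14}\right) + 304623 = 306111 - 3472 \sqrt{14}$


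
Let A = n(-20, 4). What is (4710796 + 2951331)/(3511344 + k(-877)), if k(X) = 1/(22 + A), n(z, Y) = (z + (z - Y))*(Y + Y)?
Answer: 2528501910/1158743519 ≈ 2.1821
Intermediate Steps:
n(z, Y) = 2*Y*(-Y + 2*z) (n(z, Y) = (-Y + 2*z)*(2*Y) = 2*Y*(-Y + 2*z))
A = -352 (A = 2*4*(-1*4 + 2*(-20)) = 2*4*(-4 - 40) = 2*4*(-44) = -352)
k(X) = -1/330 (k(X) = 1/(22 - 352) = 1/(-330) = -1/330)
(4710796 + 2951331)/(3511344 + k(-877)) = (4710796 + 2951331)/(3511344 - 1/330) = 7662127/(1158743519/330) = 7662127*(330/1158743519) = 2528501910/1158743519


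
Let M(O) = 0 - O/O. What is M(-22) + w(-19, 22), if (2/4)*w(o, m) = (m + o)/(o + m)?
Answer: 1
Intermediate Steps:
w(o, m) = 2 (w(o, m) = 2*((m + o)/(o + m)) = 2*((m + o)/(m + o)) = 2*1 = 2)
M(O) = -1 (M(O) = 0 - 1*1 = 0 - 1 = -1)
M(-22) + w(-19, 22) = -1 + 2 = 1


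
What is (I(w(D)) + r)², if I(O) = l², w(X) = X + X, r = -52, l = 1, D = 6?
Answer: 2601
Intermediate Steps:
w(X) = 2*X
I(O) = 1 (I(O) = 1² = 1)
(I(w(D)) + r)² = (1 - 52)² = (-51)² = 2601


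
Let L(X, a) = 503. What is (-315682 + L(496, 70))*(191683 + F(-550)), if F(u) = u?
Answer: -60241107807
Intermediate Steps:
(-315682 + L(496, 70))*(191683 + F(-550)) = (-315682 + 503)*(191683 - 550) = -315179*191133 = -60241107807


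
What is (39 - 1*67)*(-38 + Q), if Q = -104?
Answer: 3976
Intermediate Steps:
(39 - 1*67)*(-38 + Q) = (39 - 1*67)*(-38 - 104) = (39 - 67)*(-142) = -28*(-142) = 3976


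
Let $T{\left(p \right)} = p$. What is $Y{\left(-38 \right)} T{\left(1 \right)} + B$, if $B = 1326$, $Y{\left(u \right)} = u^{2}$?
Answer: $2770$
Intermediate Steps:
$Y{\left(-38 \right)} T{\left(1 \right)} + B = \left(-38\right)^{2} \cdot 1 + 1326 = 1444 \cdot 1 + 1326 = 1444 + 1326 = 2770$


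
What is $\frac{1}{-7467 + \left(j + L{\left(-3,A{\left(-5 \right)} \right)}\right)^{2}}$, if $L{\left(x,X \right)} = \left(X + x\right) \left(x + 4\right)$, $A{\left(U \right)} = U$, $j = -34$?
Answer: $- \frac{1}{5703} \approx -0.00017535$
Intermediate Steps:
$L{\left(x,X \right)} = \left(4 + x\right) \left(X + x\right)$ ($L{\left(x,X \right)} = \left(X + x\right) \left(4 + x\right) = \left(4 + x\right) \left(X + x\right)$)
$\frac{1}{-7467 + \left(j + L{\left(-3,A{\left(-5 \right)} \right)}\right)^{2}} = \frac{1}{-7467 + \left(-34 + \left(\left(-3\right)^{2} + 4 \left(-5\right) + 4 \left(-3\right) - -15\right)\right)^{2}} = \frac{1}{-7467 + \left(-34 + \left(9 - 20 - 12 + 15\right)\right)^{2}} = \frac{1}{-7467 + \left(-34 - 8\right)^{2}} = \frac{1}{-7467 + \left(-42\right)^{2}} = \frac{1}{-7467 + 1764} = \frac{1}{-5703} = - \frac{1}{5703}$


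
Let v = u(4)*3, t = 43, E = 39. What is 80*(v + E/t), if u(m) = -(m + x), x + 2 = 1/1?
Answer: -27840/43 ≈ -647.44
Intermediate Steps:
x = -1 (x = -2 + 1/1 = -2 + 1 = -1)
u(m) = 1 - m (u(m) = -(m - 1) = -(-1 + m) = 1 - m)
v = -9 (v = (1 - 1*4)*3 = (1 - 4)*3 = -3*3 = -9)
80*(v + E/t) = 80*(-9 + 39/43) = 80*(-348/43) = -27840/43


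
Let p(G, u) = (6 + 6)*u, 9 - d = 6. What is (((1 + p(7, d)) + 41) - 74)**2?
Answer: 16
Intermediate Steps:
d = 3 (d = 9 - 1*6 = 9 - 6 = 3)
p(G, u) = 12*u
(((1 + p(7, d)) + 41) - 74)**2 = (((1 + 12*3) + 41) - 74)**2 = (((1 + 36) + 41) - 74)**2 = ((37 + 41) - 74)**2 = (78 - 74)**2 = 4**2 = 16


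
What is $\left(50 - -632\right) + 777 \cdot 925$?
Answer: $719407$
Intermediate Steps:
$\left(50 - -632\right) + 777 \cdot 925 = \left(50 + 632\right) + 718725 = 682 + 718725 = 719407$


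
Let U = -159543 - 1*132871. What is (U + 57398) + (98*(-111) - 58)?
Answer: -245952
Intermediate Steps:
U = -292414 (U = -159543 - 132871 = -292414)
(U + 57398) + (98*(-111) - 58) = (-292414 + 57398) + (98*(-111) - 58) = -235016 + (-10878 - 58) = -235016 - 10936 = -245952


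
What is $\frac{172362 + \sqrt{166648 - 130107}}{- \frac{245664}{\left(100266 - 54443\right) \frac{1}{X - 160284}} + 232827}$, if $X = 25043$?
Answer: $\frac{2632714642}{14630892215} + \frac{45823 \sqrt{36541}}{43892676645} \approx 0.18014$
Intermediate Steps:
$\frac{172362 + \sqrt{166648 - 130107}}{- \frac{245664}{\left(100266 - 54443\right) \frac{1}{X - 160284}} + 232827} = \frac{172362 + \sqrt{166648 - 130107}}{- \frac{245664}{\left(100266 - 54443\right) \frac{1}{25043 - 160284}} + 232827} = \frac{172362 + \sqrt{36541}}{- \frac{245664}{45823 \frac{1}{-135241}} + 232827} = \frac{172362 + \sqrt{36541}}{- \frac{245664}{45823 \left(- \frac{1}{135241}\right)} + 232827} = \frac{172362 + \sqrt{36541}}{- \frac{245664}{- \frac{45823}{135241}} + 232827} = \frac{172362 + \sqrt{36541}}{\left(-245664\right) \left(- \frac{135241}{45823}\right) + 232827} = \frac{172362 + \sqrt{36541}}{\frac{33223845024}{45823} + 232827} = \frac{172362 + \sqrt{36541}}{\frac{43892676645}{45823}} = \left(172362 + \sqrt{36541}\right) \frac{45823}{43892676645} = \frac{2632714642}{14630892215} + \frac{45823 \sqrt{36541}}{43892676645}$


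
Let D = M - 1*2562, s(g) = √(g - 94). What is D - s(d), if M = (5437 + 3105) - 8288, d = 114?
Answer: -2308 - 2*√5 ≈ -2312.5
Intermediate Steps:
M = 254 (M = 8542 - 8288 = 254)
s(g) = √(-94 + g)
D = -2308 (D = 254 - 1*2562 = 254 - 2562 = -2308)
D - s(d) = -2308 - √(-94 + 114) = -2308 - √20 = -2308 - 2*√5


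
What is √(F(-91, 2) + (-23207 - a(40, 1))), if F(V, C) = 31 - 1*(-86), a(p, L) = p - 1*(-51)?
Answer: I*√23181 ≈ 152.25*I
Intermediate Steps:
a(p, L) = 51 + p (a(p, L) = p + 51 = 51 + p)
F(V, C) = 117 (F(V, C) = 31 + 86 = 117)
√(F(-91, 2) + (-23207 - a(40, 1))) = √(117 + (-23207 - (51 + 40))) = √(117 + (-23207 - 1*91)) = √(117 + (-23207 - 91)) = √(117 - 23298) = √(-23181) = I*√23181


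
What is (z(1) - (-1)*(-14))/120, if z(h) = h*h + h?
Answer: -⅒ ≈ -0.10000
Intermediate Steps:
z(h) = h + h² (z(h) = h² + h = h + h²)
(z(1) - (-1)*(-14))/120 = (1*(1 + 1) - (-1)*(-14))/120 = (1*2 - 1*14)*(1/120) = (2 - 14)*(1/120) = -12*1/120 = -⅒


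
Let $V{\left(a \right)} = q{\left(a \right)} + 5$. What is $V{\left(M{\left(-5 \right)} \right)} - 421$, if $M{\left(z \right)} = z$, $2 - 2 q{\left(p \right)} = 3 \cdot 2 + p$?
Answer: $- \frac{831}{2} \approx -415.5$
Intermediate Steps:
$q{\left(p \right)} = -2 - \frac{p}{2}$ ($q{\left(p \right)} = 1 - \frac{3 \cdot 2 + p}{2} = 1 - \frac{6 + p}{2} = 1 - \left(3 + \frac{p}{2}\right) = -2 - \frac{p}{2}$)
$V{\left(a \right)} = 3 - \frac{a}{2}$ ($V{\left(a \right)} = \left(-2 - \frac{a}{2}\right) + 5 = 3 - \frac{a}{2}$)
$V{\left(M{\left(-5 \right)} \right)} - 421 = \left(3 - - \frac{5}{2}\right) - 421 = \left(3 + \frac{5}{2}\right) - 421 = \frac{11}{2} - 421 = - \frac{831}{2}$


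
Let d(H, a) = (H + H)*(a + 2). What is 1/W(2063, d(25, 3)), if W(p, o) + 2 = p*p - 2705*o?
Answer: 1/3579717 ≈ 2.7935e-7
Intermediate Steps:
d(H, a) = 2*H*(2 + a) (d(H, a) = (2*H)*(2 + a) = 2*H*(2 + a))
W(p, o) = -2 + p**2 - 2705*o (W(p, o) = -2 + (p*p - 2705*o) = -2 + (p**2 - 2705*o) = -2 + p**2 - 2705*o)
1/W(2063, d(25, 3)) = 1/(-2 + 2063**2 - 5410*25*(2 + 3)) = 1/(-2 + 4255969 - 5410*25*5) = 1/(-2 + 4255969 - 2705*250) = 1/(-2 + 4255969 - 676250) = 1/3579717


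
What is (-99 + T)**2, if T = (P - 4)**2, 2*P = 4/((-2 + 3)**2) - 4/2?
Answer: 8100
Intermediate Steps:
P = 1 (P = (4/((-2 + 3)**2) - 4/2)/2 = (4/(1**2) - 4*1/2)/2 = (4/1 - 2)/2 = (4*1 - 2)/2 = (4 - 2)/2 = (1/2)*2 = 1)
T = 9 (T = (1 - 4)**2 = (-3)**2 = 9)
(-99 + T)**2 = (-99 + 9)**2 = (-90)**2 = 8100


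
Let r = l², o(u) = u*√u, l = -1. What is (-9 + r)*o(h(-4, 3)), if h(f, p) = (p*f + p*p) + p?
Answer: 0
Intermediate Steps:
h(f, p) = p + p² + f*p (h(f, p) = (f*p + p²) + p = (p² + f*p) + p = p + p² + f*p)
o(u) = u^(3/2)
r = 1 (r = (-1)² = 1)
(-9 + r)*o(h(-4, 3)) = (-9 + 1)*(3*(1 - 4 + 3))^(3/2) = -8*(3*0)^(3/2) = -8*0^(3/2) = -8*0 = 0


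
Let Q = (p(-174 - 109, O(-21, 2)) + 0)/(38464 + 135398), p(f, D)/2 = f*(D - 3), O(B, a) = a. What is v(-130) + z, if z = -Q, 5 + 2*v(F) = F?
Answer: -11736251/173862 ≈ -67.503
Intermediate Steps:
p(f, D) = 2*f*(-3 + D) (p(f, D) = 2*(f*(D - 3)) = 2*(f*(-3 + D)) = 2*f*(-3 + D))
v(F) = -5/2 + F/2
Q = 283/86931 (Q = (2*(-174 - 109)*(-3 + 2) + 0)/(38464 + 135398) = (2*(-283)*(-1) + 0)/173862 = (566 + 0)*(1/173862) = 566*(1/173862) = 283/86931 ≈ 0.0032555)
z = -283/86931 (z = -1*283/86931 = -283/86931 ≈ -0.0032555)
v(-130) + z = (-5/2 + (½)*(-130)) - 283/86931 = (-5/2 - 65) - 283/86931 = -135/2 - 283/86931 = -11736251/173862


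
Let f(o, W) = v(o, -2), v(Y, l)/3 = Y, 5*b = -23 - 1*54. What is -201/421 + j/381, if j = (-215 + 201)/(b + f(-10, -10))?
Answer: -17354417/36411027 ≈ -0.47663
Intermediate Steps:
b = -77/5 (b = (-23 - 1*54)/5 = (-23 - 54)/5 = (1/5)*(-77) = -77/5 ≈ -15.400)
v(Y, l) = 3*Y
f(o, W) = 3*o
j = 70/227 (j = (-215 + 201)/(-77/5 + 3*(-10)) = -14/(-77/5 - 30) = -14/(-227/5) = -14*(-5/227) = 70/227 ≈ 0.30837)
-201/421 + j/381 = -201/421 + (70/227)/381 = -201*1/421 + (70/227)*(1/381) = -201/421 + 70/86487 = -17354417/36411027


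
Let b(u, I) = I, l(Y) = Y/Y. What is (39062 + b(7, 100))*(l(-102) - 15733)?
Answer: -616096584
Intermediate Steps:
l(Y) = 1
(39062 + b(7, 100))*(l(-102) - 15733) = (39062 + 100)*(1 - 15733) = 39162*(-15732) = -616096584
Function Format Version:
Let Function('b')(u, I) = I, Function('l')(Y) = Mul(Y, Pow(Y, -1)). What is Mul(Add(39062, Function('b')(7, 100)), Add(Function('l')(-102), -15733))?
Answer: -616096584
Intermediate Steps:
Function('l')(Y) = 1
Mul(Add(39062, Function('b')(7, 100)), Add(Function('l')(-102), -15733)) = Mul(Add(39062, 100), Add(1, -15733)) = Mul(39162, -15732) = -616096584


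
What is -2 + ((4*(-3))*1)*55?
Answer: -662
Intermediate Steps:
-2 + ((4*(-3))*1)*55 = -2 - 12*1*55 = -2 - 12*55 = -2 - 660 = -662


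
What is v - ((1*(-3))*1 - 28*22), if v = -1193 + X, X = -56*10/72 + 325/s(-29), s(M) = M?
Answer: -154769/261 ≈ -592.98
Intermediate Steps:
X = -4955/261 (X = -56*10/72 + 325/(-29) = -560*1/72 + 325*(-1/29) = -70/9 - 325/29 = -4955/261 ≈ -18.985)
v = -316328/261 (v = -1193 - 4955/261 = -316328/261 ≈ -1212.0)
v - ((1*(-3))*1 - 28*22) = -316328/261 - ((1*(-3))*1 - 28*22) = -316328/261 - (-3*1 - 616) = -316328/261 - (-3 - 616) = -316328/261 - 1*(-619) = -316328/261 + 619 = -154769/261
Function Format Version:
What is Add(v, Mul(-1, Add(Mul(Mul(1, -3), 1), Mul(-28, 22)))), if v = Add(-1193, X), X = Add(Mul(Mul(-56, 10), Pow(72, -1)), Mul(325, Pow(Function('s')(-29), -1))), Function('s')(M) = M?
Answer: Rational(-154769, 261) ≈ -592.98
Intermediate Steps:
X = Rational(-4955, 261) (X = Add(Mul(Mul(-56, 10), Pow(72, -1)), Mul(325, Pow(-29, -1))) = Add(Mul(-560, Rational(1, 72)), Mul(325, Rational(-1, 29))) = Add(Rational(-70, 9), Rational(-325, 29)) = Rational(-4955, 261) ≈ -18.985)
v = Rational(-316328, 261) (v = Add(-1193, Rational(-4955, 261)) = Rational(-316328, 261) ≈ -1212.0)
Add(v, Mul(-1, Add(Mul(Mul(1, -3), 1), Mul(-28, 22)))) = Add(Rational(-316328, 261), Mul(-1, Add(Mul(Mul(1, -3), 1), Mul(-28, 22)))) = Add(Rational(-316328, 261), Mul(-1, Add(Mul(-3, 1), -616))) = Add(Rational(-316328, 261), Mul(-1, Add(-3, -616))) = Add(Rational(-316328, 261), Mul(-1, -619)) = Add(Rational(-316328, 261), 619) = Rational(-154769, 261)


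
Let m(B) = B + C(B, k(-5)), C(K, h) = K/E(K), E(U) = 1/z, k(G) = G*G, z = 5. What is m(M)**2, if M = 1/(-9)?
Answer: 4/9 ≈ 0.44444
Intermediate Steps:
k(G) = G**2
E(U) = 1/5
M = -1/9 ≈ -0.11111
C(K, h) = 5*K (C(K, h) = K/(1/5) = K*5 = 5*K)
m(B) = 6*B (m(B) = B + 5*B = 6*B)
m(M)**2 = (6*(-1/9))**2 = (-2/3)**2 = 4/9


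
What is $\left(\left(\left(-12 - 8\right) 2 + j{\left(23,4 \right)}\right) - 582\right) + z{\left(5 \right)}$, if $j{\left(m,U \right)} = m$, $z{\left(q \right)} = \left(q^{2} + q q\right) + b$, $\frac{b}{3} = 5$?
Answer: $-534$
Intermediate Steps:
$b = 15$ ($b = 3 \cdot 5 = 15$)
$z{\left(q \right)} = 15 + 2 q^{2}$ ($z{\left(q \right)} = \left(q^{2} + q q\right) + 15 = \left(q^{2} + q^{2}\right) + 15 = 2 q^{2} + 15 = 15 + 2 q^{2}$)
$\left(\left(\left(-12 - 8\right) 2 + j{\left(23,4 \right)}\right) - 582\right) + z{\left(5 \right)} = \left(\left(\left(-12 - 8\right) 2 + 23\right) - 582\right) + \left(15 + 2 \cdot 5^{2}\right) = \left(\left(\left(-20\right) 2 + 23\right) - 582\right) + \left(15 + 2 \cdot 25\right) = \left(\left(-40 + 23\right) - 582\right) + \left(15 + 50\right) = \left(-17 - 582\right) + 65 = -599 + 65 = -534$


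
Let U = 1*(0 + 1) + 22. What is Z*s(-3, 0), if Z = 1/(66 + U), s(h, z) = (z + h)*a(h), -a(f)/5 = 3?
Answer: 45/89 ≈ 0.50562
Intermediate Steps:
a(f) = -15 (a(f) = -5*3 = -15)
U = 23 (U = 1*1 + 22 = 1 + 22 = 23)
s(h, z) = -15*h - 15*z (s(h, z) = (z + h)*(-15) = (h + z)*(-15) = -15*h - 15*z)
Z = 1/89 (Z = 1/(66 + 23) = 1/89 ≈ 0.011236)
Z*s(-3, 0) = (-15*(-3) - 15*0)/89 = (45 + 0)/89 = (1/89)*45 = 45/89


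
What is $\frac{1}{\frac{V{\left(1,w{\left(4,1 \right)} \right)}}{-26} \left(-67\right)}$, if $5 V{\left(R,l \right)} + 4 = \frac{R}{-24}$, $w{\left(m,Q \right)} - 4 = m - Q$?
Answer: $- \frac{3120}{6499} \approx -0.48007$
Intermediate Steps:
$w{\left(m,Q \right)} = 4 + m - Q$ ($w{\left(m,Q \right)} = 4 - \left(Q - m\right) = 4 + m - Q$)
$V{\left(R,l \right)} = - \frac{4}{5} - \frac{R}{120}$ ($V{\left(R,l \right)} = - \frac{4}{5} + \frac{R \frac{1}{-24}}{5} = - \frac{4}{5} + \frac{R \left(- \frac{1}{24}\right)}{5} = - \frac{4}{5} + \frac{\left(- \frac{1}{24}\right) R}{5} = - \frac{4}{5} - \frac{R}{120}$)
$\frac{1}{\frac{V{\left(1,w{\left(4,1 \right)} \right)}}{-26} \left(-67\right)} = \frac{1}{\frac{- \frac{4}{5} - \frac{1}{120}}{-26} \left(-67\right)} = \frac{1}{\left(- \frac{4}{5} - \frac{1}{120}\right) \left(- \frac{1}{26}\right) \left(-67\right)} = \frac{1}{\left(- \frac{97}{120}\right) \left(- \frac{1}{26}\right) \left(-67\right)} = \frac{1}{\frac{97}{3120} \left(-67\right)} = \frac{1}{- \frac{6499}{3120}} = - \frac{3120}{6499}$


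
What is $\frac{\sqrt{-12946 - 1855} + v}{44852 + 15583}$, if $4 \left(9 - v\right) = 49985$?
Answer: $- \frac{49949}{241740} + \frac{19 i \sqrt{41}}{60435} \approx -0.20662 + 0.0020131 i$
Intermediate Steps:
$v = - \frac{49949}{4}$ ($v = 9 - \frac{49985}{4} = - \frac{49949}{4} \approx -12487.0$)
$\frac{\sqrt{-12946 - 1855} + v}{44852 + 15583} = \frac{\sqrt{-12946 - 1855} - \frac{49949}{4}}{44852 + 15583} = \frac{\sqrt{-14801} - \frac{49949}{4}}{60435} = \left(19 i \sqrt{41} - \frac{49949}{4}\right) \frac{1}{60435} = \left(- \frac{49949}{4} + 19 i \sqrt{41}\right) \frac{1}{60435} = - \frac{49949}{241740} + \frac{19 i \sqrt{41}}{60435}$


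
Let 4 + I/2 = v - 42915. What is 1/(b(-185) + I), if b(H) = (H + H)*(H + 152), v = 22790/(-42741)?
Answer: -42741/3146979928 ≈ -1.3582e-5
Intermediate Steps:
v = -22790/42741 (v = 22790*(-1/42741) = -22790/42741 ≈ -0.53321)
b(H) = 2*H*(152 + H) (b(H) = (2*H)*(152 + H) = 2*H*(152 + H))
I = -3668847538/42741 (I = -8 + 2*(-22790/42741 - 42915) = -8 + 2*(-1834252805/42741) = -8 - 3668505610/42741 = -3668847538/42741 ≈ -85839.)
1/(b(-185) + I) = 1/(2*(-185)*(152 - 185) - 3668847538/42741) = 1/(2*(-185)*(-33) - 3668847538/42741) = 1/(12210 - 3668847538/42741) = 1/(-3146979928/42741) = -42741/3146979928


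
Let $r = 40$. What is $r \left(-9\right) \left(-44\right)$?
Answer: $15840$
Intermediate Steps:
$r \left(-9\right) \left(-44\right) = 40 \left(-9\right) \left(-44\right) = \left(-360\right) \left(-44\right) = 15840$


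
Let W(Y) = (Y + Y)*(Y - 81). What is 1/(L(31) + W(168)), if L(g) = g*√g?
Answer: 29232/854480033 - 31*√31/854480033 ≈ 3.4008e-5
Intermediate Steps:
W(Y) = 2*Y*(-81 + Y) (W(Y) = (2*Y)*(-81 + Y) = 2*Y*(-81 + Y))
L(g) = g^(3/2)
1/(L(31) + W(168)) = 1/(31^(3/2) + 2*168*(-81 + 168)) = 1/(31*√31 + 2*168*87) = 1/(31*√31 + 29232) = 1/(29232 + 31*√31)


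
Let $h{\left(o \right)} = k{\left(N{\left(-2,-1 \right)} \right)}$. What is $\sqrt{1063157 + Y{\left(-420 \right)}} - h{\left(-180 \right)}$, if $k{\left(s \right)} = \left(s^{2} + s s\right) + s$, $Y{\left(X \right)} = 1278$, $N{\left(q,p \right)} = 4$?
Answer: $-36 + \sqrt{1064435} \approx 995.71$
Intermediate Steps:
$k{\left(s \right)} = s + 2 s^{2}$ ($k{\left(s \right)} = \left(s^{2} + s^{2}\right) + s = 2 s^{2} + s = s + 2 s^{2}$)
$h{\left(o \right)} = 36$ ($h{\left(o \right)} = 4 \left(1 + 2 \cdot 4\right) = 4 \left(1 + 8\right) = 4 \cdot 9 = 36$)
$\sqrt{1063157 + Y{\left(-420 \right)}} - h{\left(-180 \right)} = \sqrt{1063157 + 1278} - 36 = \sqrt{1064435} - 36 = -36 + \sqrt{1064435}$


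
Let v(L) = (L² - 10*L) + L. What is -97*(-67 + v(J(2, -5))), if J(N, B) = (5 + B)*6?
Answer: 6499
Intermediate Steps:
J(N, B) = 30 + 6*B
v(L) = L² - 9*L
-97*(-67 + v(J(2, -5))) = -97*(-67 + (30 + 6*(-5))*(-9 + (30 + 6*(-5)))) = -97*(-67 + (30 - 30)*(-9 + (30 - 30))) = -97*(-67 + 0*(-9 + 0)) = -97*(-67 + 0*(-9)) = -97*(-67 + 0) = -97*(-67) = 6499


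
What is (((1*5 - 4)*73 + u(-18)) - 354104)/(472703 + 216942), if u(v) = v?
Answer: -354049/689645 ≈ -0.51338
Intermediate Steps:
(((1*5 - 4)*73 + u(-18)) - 354104)/(472703 + 216942) = (((1*5 - 4)*73 - 18) - 354104)/(472703 + 216942) = (((5 - 4)*73 - 18) - 354104)/689645 = ((1*73 - 18) - 354104)*(1/689645) = ((73 - 18) - 354104)*(1/689645) = (55 - 354104)*(1/689645) = -354049*1/689645 = -354049/689645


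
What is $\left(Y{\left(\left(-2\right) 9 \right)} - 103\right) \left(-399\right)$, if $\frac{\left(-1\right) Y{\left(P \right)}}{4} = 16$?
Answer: $66633$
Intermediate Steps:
$Y{\left(P \right)} = -64$ ($Y{\left(P \right)} = \left(-4\right) 16 = -64$)
$\left(Y{\left(\left(-2\right) 9 \right)} - 103\right) \left(-399\right) = \left(-64 - 103\right) \left(-399\right) = \left(-167\right) \left(-399\right) = 66633$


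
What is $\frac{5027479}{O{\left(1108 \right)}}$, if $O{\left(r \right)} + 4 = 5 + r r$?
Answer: $\frac{5027479}{1227665} \approx 4.0952$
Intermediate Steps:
$O{\left(r \right)} = 1 + r^{2}$ ($O{\left(r \right)} = -4 + \left(5 + r r\right) = -4 + \left(5 + r^{2}\right) = 1 + r^{2}$)
$\frac{5027479}{O{\left(1108 \right)}} = \frac{5027479}{1 + 1108^{2}} = \frac{5027479}{1 + 1227664} = \frac{5027479}{1227665}$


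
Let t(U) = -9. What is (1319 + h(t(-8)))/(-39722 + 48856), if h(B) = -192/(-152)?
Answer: 25085/173546 ≈ 0.14454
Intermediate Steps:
h(B) = 24/19 (h(B) = -192*(-1/152) = 24/19)
(1319 + h(t(-8)))/(-39722 + 48856) = (1319 + 24/19)/(-39722 + 48856) = (25085/19)/9134 = (25085/19)*(1/9134) = 25085/173546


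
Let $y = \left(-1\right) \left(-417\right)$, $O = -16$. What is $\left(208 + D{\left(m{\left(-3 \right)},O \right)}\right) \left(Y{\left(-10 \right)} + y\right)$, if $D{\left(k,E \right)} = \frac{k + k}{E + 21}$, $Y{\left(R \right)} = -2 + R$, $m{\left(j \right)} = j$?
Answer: $83754$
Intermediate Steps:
$y = 417$
$D{\left(k,E \right)} = \frac{2 k}{21 + E}$
$\left(208 + D{\left(m{\left(-3 \right)},O \right)}\right) \left(Y{\left(-10 \right)} + y\right) = \left(208 + 2 \left(-3\right) \frac{1}{21 - 16}\right) \left(\left(-2 - 10\right) + 417\right) = \left(208 + 2 \left(-3\right) \frac{1}{5}\right) \left(-12 + 417\right) = \left(208 + 2 \left(-3\right) \frac{1}{5}\right) 405 = \left(208 - \frac{6}{5}\right) 405 = \frac{1034}{5} \cdot 405 = 83754$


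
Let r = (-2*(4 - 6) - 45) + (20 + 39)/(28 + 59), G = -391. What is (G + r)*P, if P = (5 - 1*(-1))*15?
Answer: -1125750/29 ≈ -38819.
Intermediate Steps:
P = 90 (P = (5 + 1)*15 = 6*15 = 90)
r = -3508/87 (r = (-2*(-2) - 45) + 59/87 = (4 - 45) + 59*(1/87) = -41 + 59/87 = -3508/87 ≈ -40.322)
(G + r)*P = (-391 - 3508/87)*90 = -37525/87*90 = -1125750/29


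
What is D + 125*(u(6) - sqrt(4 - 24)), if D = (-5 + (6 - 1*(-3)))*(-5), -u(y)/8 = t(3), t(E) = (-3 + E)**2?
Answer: -20 - 250*I*sqrt(5) ≈ -20.0 - 559.02*I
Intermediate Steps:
u(y) = 0 (u(y) = -8*(-3 + 3)**2 = -8*0**2 = -8*0 = 0)
D = -20 (D = (-5 + (6 + 3))*(-5) = (-5 + 9)*(-5) = 4*(-5) = -20)
D + 125*(u(6) - sqrt(4 - 24)) = -20 + 125*(0 - sqrt(4 - 24)) = -20 + 125*(0 - sqrt(-20)) = -20 + 125*(0 - 2*I*sqrt(5)) = -20 + 125*(-2*I*sqrt(5)) = -20 - 250*I*sqrt(5)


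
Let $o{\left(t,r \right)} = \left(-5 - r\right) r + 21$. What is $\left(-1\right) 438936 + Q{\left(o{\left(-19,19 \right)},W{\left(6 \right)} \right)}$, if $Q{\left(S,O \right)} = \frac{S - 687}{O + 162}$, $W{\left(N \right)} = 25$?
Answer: $-438942$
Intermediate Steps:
$o{\left(t,r \right)} = 21 + r \left(-5 - r\right)$ ($o{\left(t,r \right)} = r \left(-5 - r\right) + 21 = 21 + r \left(-5 - r\right)$)
$Q{\left(S,O \right)} = \frac{-687 + S}{162 + O}$
$\left(-1\right) 438936 + Q{\left(o{\left(-19,19 \right)},W{\left(6 \right)} \right)} = \left(-1\right) 438936 + \frac{-687 - 435}{162 + 25} = -438936 + \frac{-687 - 435}{187} = -438936 + \frac{1}{187} \left(-1122\right) = -438936 - 6 = -438942$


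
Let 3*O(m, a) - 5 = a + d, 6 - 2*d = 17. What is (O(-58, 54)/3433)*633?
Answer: 22577/6866 ≈ 3.2882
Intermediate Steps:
d = -11/2 (d = 3 - ½*17 = 3 - 17/2 = -11/2 ≈ -5.5000)
O(m, a) = -⅙ + a/3 (O(m, a) = 5/3 + (a - 11/2)/3 = 5/3 + (-11/2 + a)/3 = 5/3 + (-11/6 + a/3) = -⅙ + a/3)
(O(-58, 54)/3433)*633 = ((-⅙ + (⅓)*54)/3433)*633 = ((-⅙ + 18)*(1/3433))*633 = ((107/6)*(1/3433))*633 = (107/20598)*633 = 22577/6866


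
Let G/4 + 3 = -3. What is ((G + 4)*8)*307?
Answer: -49120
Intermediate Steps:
G = -24 (G = -12 + 4*(-3) = -12 - 12 = -24)
((G + 4)*8)*307 = ((-24 + 4)*8)*307 = -20*8*307 = -160*307 = -49120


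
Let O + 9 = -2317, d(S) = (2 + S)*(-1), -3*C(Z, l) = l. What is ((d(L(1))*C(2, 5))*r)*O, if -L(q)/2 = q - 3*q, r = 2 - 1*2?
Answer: 0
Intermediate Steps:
r = 0 (r = 2 - 2 = 0)
C(Z, l) = -l/3
L(q) = 4*q (L(q) = -2*(q - 3*q) = -(-4)*q = 4*q)
d(S) = -2 - S
O = -2326 (O = -9 - 2317 = -2326)
((d(L(1))*C(2, 5))*r)*O = (((-2 - 4)*(-1/3*5))*0)*(-2326) = (((-2 - 1*4)*(-5/3))*0)*(-2326) = (((-2 - 4)*(-5/3))*0)*(-2326) = (-6*(-5/3)*0)*(-2326) = (10*0)*(-2326) = 0*(-2326) = 0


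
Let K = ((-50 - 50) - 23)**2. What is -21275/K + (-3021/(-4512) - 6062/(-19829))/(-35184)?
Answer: -7441332929083393/5291549086920192 ≈ -1.4063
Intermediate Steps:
K = 15129 (K = (-100 - 23)**2 = (-123)**2 = 15129)
-21275/K + (-3021/(-4512) - 6062/(-19829))/(-35184) = -21275/15129 + (-3021/(-4512) - 6062/(-19829))/(-35184) = -21275*1/15129 + (-3021*(-1/4512) - 6062*(-1/19829))*(-1/35184) = -21275/15129 + (1007/1504 + 6062/19829)*(-1/35184) = -21275/15129 + (29085051/29822816)*(-1/35184) = -21275/15129 - 9695017/349761986048 = -7441332929083393/5291549086920192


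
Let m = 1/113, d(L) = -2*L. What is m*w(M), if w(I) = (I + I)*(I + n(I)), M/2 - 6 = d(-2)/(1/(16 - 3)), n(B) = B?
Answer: 53824/113 ≈ 476.32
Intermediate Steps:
m = 1/113 ≈ 0.0088496
M = 116 (M = 12 + 2*((-2*(-2))/(1/(16 - 3))) = 12 + 2*(4/(1/13)) = 12 + 2*(4*13) = 12 + 2*52 = 12 + 104 = 116)
w(I) = 4*I² (w(I) = (I + I)*(I + I) = (2*I)*(2*I) = 4*I²)
m*w(M) = (4*116²)/113 = (4*13456)/113 = (1/113)*53824 = 53824/113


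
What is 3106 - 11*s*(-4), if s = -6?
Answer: 2842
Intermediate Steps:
3106 - 11*s*(-4) = 3106 - 11*(-6)*(-4) = 3106 - (-66)*(-4) = 3106 - 1*264 = 3106 - 264 = 2842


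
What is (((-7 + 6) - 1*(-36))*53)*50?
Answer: 92750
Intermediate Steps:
(((-7 + 6) - 1*(-36))*53)*50 = ((-1 + 36)*53)*50 = (35*53)*50 = 1855*50 = 92750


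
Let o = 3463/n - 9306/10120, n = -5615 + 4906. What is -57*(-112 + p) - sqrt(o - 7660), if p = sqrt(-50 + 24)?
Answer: 6384 - 57*I*sqrt(26) - I*sqrt(203847715275545)/163070 ≈ 6384.0 - 378.2*I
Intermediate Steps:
n = -709
p = I*sqrt(26) (p = sqrt(-26) = I*sqrt(26) ≈ 5.099*I)
o = -1892887/326140 (o = 3463/(-709) - 9306/10120 = 3463*(-1/709) - 9306*1/10120 = -3463/709 - 423/460 = -1892887/326140 ≈ -5.8039)
-57*(-112 + p) - sqrt(o - 7660) = -57*(-112 + I*sqrt(26)) - sqrt(-1892887/326140 - 7660) = (6384 - 57*I*sqrt(26)) - sqrt(-2500125287/326140) = (6384 - 57*I*sqrt(26)) - I*sqrt(203847715275545)/163070 = 6384 - 57*I*sqrt(26) - I*sqrt(203847715275545)/163070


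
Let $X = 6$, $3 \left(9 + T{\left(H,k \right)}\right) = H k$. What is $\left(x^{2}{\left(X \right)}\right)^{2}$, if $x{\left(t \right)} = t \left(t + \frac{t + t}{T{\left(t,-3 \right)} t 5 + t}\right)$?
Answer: $\frac{3091534492176}{1874161} \approx 1.6496 \cdot 10^{6}$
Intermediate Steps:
$T{\left(H,k \right)} = -9 + \frac{H k}{3}$
$x{\left(t \right)} = t \left(t + \frac{2 t}{t + 5 t \left(-9 - t\right)}\right)$ ($x{\left(t \right)} = t \left(t + \frac{t + t}{\left(-9 + \frac{1}{3} t \left(-3\right)\right) t 5 + t}\right) = t \left(t + \frac{2 t}{\left(-9 - t\right) t 5 + t}\right) = t \left(t + \frac{2 t}{t \left(-9 - t\right) 5 + t}\right) = t \left(t + \frac{2 t}{5 t \left(-9 - t\right) + t}\right) = t \left(t + \frac{2 t}{t + 5 t \left(-9 - t\right)}\right)$)
$\left(x^{2}{\left(X \right)}\right)^{2} = \left(\left(\frac{6 \left(-2 + 5 \cdot 6^{2} + 44 \cdot 6\right)}{44 + 5 \cdot 6}\right)^{2}\right)^{2} = \left(\left(\frac{6 \left(-2 + 5 \cdot 36 + 264\right)}{44 + 30}\right)^{2}\right)^{2} = \left(\left(\frac{6 \left(-2 + 180 + 264\right)}{74}\right)^{2}\right)^{2} = \left(\left(6 \cdot \frac{1}{74} \cdot 442\right)^{2}\right)^{2} = \left(\left(\frac{1326}{37}\right)^{2}\right)^{2} = \left(\frac{1758276}{1369}\right)^{2} = \frac{3091534492176}{1874161}$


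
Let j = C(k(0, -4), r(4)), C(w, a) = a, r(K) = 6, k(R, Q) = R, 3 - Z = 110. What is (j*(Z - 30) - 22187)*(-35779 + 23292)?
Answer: 287313383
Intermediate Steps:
Z = -107 (Z = 3 - 1*110 = 3 - 110 = -107)
j = 6
(j*(Z - 30) - 22187)*(-35779 + 23292) = (6*(-107 - 30) - 22187)*(-35779 + 23292) = (6*(-137) - 22187)*(-12487) = (-822 - 22187)*(-12487) = -23009*(-12487) = 287313383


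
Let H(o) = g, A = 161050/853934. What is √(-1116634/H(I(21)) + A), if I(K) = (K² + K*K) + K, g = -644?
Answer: √32777254957721469286/137483374 ≈ 41.642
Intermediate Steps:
A = 80525/426967 (A = 161050*(1/853934) = 80525/426967 ≈ 0.18860)
I(K) = K + 2*K² (I(K) = (K² + K²) + K = 2*K² + K = K + 2*K²)
H(o) = -644
√(-1116634/H(I(21)) + A) = √(-1116634/(-644) + 80525/426967) = √(-1116634*(-1/644) + 80525/426967) = √(558317/322 + 80525/426967) = √(238408863589/137483374) = √32777254957721469286/137483374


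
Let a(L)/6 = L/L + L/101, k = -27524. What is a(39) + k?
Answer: -2779084/101 ≈ -27516.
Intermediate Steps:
a(L) = 6 + 6*L/101 (a(L) = 6*(L/L + L/101) = 6*(1 + L*(1/101)) = 6*(1 + L/101) = 6 + 6*L/101)
a(39) + k = (6 + (6/101)*39) - 27524 = (6 + 234/101) - 27524 = 840/101 - 27524 = -2779084/101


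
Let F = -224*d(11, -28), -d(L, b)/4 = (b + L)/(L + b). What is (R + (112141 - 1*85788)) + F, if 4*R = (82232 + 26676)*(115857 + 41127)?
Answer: 4274230617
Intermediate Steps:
R = 4274203368 (R = ((82232 + 26676)*(115857 + 41127))/4 = (108908*156984)/4 = (1/4)*17096813472 = 4274203368)
d(L, b) = -4 (d(L, b) = -4*(b + L)/(L + b) = -4*(L + b)/(L + b) = -4*1 = -4)
F = 896 (F = -224*(-4) = 896)
(R + (112141 - 1*85788)) + F = (4274203368 + (112141 - 1*85788)) + 896 = (4274203368 + (112141 - 85788)) + 896 = (4274203368 + 26353) + 896 = 4274229721 + 896 = 4274230617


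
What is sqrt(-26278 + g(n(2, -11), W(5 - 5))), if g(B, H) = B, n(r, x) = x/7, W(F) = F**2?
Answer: I*sqrt(1287699)/7 ≈ 162.11*I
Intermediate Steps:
n(r, x) = x/7 (n(r, x) = x*(1/7) = x/7)
sqrt(-26278 + g(n(2, -11), W(5 - 5))) = sqrt(-26278 + (1/7)*(-11)) = sqrt(-26278 - 11/7) = sqrt(-183957/7) = I*sqrt(1287699)/7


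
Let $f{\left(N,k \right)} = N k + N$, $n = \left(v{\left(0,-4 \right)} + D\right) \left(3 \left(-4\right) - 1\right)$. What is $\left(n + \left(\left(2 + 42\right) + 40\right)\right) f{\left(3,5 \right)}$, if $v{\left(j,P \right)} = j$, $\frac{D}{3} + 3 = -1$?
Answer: $4320$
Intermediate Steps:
$D = -12$ ($D = -9 + 3 \left(-1\right) = -9 - 3 = -12$)
$n = 156$ ($n = \left(0 - 12\right) \left(3 \left(-4\right) - 1\right) = - 12 \left(-12 - 1\right) = \left(-12\right) \left(-13\right) = 156$)
$f{\left(N,k \right)} = N + N k$
$\left(n + \left(\left(2 + 42\right) + 40\right)\right) f{\left(3,5 \right)} = \left(156 + \left(\left(2 + 42\right) + 40\right)\right) 3 \left(1 + 5\right) = \left(156 + \left(44 + 40\right)\right) 3 \cdot 6 = \left(156 + 84\right) 18 = 240 \cdot 18 = 4320$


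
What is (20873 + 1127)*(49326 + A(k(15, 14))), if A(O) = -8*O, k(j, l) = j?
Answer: 1082532000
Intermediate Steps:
(20873 + 1127)*(49326 + A(k(15, 14))) = (20873 + 1127)*(49326 - 8*15) = 22000*(49326 - 120) = 22000*49206 = 1082532000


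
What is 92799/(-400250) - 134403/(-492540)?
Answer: 269586043/6571304500 ≈ 0.041025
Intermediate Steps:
92799/(-400250) - 134403/(-492540) = 92799*(-1/400250) - 134403*(-1/492540) = -92799/400250 + 44801/164180 = 269586043/6571304500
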